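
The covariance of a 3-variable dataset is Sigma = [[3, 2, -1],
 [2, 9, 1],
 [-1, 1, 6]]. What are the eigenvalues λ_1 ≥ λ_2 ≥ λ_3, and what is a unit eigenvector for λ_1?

Step 1 — characteristic polynomial p(λ) = det(λI - Sigma) = λ³ - tr·λ² + c_1·λ - det, where tr = trace, c_1 = sum of the principal 2×2 minors, det = det(Sigma):
  tr = 3 + 9 + 6 = 18,
  c_1 = (3·9 - (2)²) + (3·6 - (-1)²) + (9·6 - (1)²) = 23 + 17 + 53 = 93,
  det = 3·(9·6 - (1)²) - (2)·((2)·6 - (1)·(-1)) + (-1)·((2)·(1) - 9·(-1)) = 3·(53) - (2)·(13) + (-1)·(11) = 122.
  So p(λ) = λ³ - 18λ² + 93λ - 122.
Step 2 — look for an integer root (rational root theorem: any rational root is an integer divisor of 122). Testing λ = 2:
  p(2) = 8 - 72 + 186 - 122 = 0  ✓
  Dividing out (λ - 2): p(λ) = (λ - 2)(λ² - 16λ + 61).
Step 3 — remaining eigenvalues from the quadratic λ² - 16λ + 61 = 0:
  Δ = 16² - 4·61 = 256 - 244 = 12,  λ = (16 ± √12)/2 = (16 ± 3.4641)/2 ≈ 9.7321 or 6.2679.
  Sorted: λ_1 = 9.7321,  λ_2 = 6.2679,  λ_3 = 2  (check: sum = 18 = tr ✓).

Step 4 — unit eigenvector for λ_1 ≈ 9.7321: v spans the null space of (Sigma - λ_1 I), whose rows are
  r_1 = (-6.7321, 2, -1),  r_2 = (2, -0.7321, 1),  r_3 = (-1, 1, -3.7321).
  v is orthogonal to every row, so take v ∝ r_1 × r_2 = ((2)·(1) - (-1)·(-0.7321), (-1)·(2) - (-6.7321)·(1), (-6.7321)·(-0.7321) - (2)·(2)) ≈ (1.2679, 4.7321, 0.9282).
  Let u = (1.2679, 4.7321, 0.9282).
  ||u|| = √((1.2679)² + (4.7321)² + (0.9282)²) = √(24.8616) ≈ 4.9861,  v_1 = u/||u|| ≈ (0.2543, 0.949, 0.1862) (||v_1|| = 1).

λ_1 = 9.7321,  λ_2 = 6.2679,  λ_3 = 2;  v_1 ≈ (0.2543, 0.949, 0.1862)


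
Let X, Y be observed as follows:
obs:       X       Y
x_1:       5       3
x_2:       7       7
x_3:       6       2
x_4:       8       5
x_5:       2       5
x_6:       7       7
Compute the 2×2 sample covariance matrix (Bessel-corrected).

Step 1 — column means:
  mean(X) = (5 + 7 + 6 + 8 + 2 + 7) / 6 = 35/6 = 5.8333
  mean(Y) = (3 + 7 + 2 + 5 + 5 + 7) / 6 = 29/6 = 4.8333

Step 2 — sample covariance S[i,j] = (1/(n-1)) · Σ_k (x_{k,i} - mean_i) · (x_{k,j} - mean_j), with n-1 = 5.
  S[X,X] = ((-0.8333)·(-0.8333) + (1.1667)·(1.1667) + (0.1667)·(0.1667) + (2.1667)·(2.1667) + (-3.8333)·(-3.8333) + (1.1667)·(1.1667)) / 5 = 22.8333/5 = 4.5667
  S[X,Y] = ((-0.8333)·(-1.8333) + (1.1667)·(2.1667) + (0.1667)·(-2.8333) + (2.1667)·(0.1667) + (-3.8333)·(0.1667) + (1.1667)·(2.1667)) / 5 = 5.8333/5 = 1.1667
  S[Y,Y] = ((-1.8333)·(-1.8333) + (2.1667)·(2.1667) + (-2.8333)·(-2.8333) + (0.1667)·(0.1667) + (0.1667)·(0.1667) + (2.1667)·(2.1667)) / 5 = 20.8333/5 = 4.1667

S is symmetric (S[j,i] = S[i,j]). Assembling:

S = [[4.5667, 1.1667],
 [1.1667, 4.1667]]


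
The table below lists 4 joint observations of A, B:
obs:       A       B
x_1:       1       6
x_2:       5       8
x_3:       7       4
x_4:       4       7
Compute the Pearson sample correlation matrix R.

Step 1 — column means:
  mean(A) = (1 + 5 + 7 + 4) / 4 = 17/4 = 4.25
  mean(B) = (6 + 8 + 4 + 7) / 4 = 25/4 = 6.25

Step 2 — sample variances and covariances s[i,j] = (1/(n-1)) · Σ_k (x_{k,i} - mean_i) · (x_{k,j} - mean_j), with n-1 = 3:
  s[A,A] = ((-3.25)·(-3.25) + (0.75)·(0.75) + (2.75)·(2.75) + (-0.25)·(-0.25)) / 3 = 18.75/3 = 6.25
  s[A,B] = ((-3.25)·(-0.25) + (0.75)·(1.75) + (2.75)·(-2.25) + (-0.25)·(0.75)) / 3 = -4.25/3 = -1.4167
  s[B,B] = ((-0.25)·(-0.25) + (1.75)·(1.75) + (-2.25)·(-2.25) + (0.75)·(0.75)) / 3 = 8.75/3 = 2.9167
  Sample standard deviations s_i = √(s[i,i]):
  s(A) = √(6.25) = 2.5
  s(B) = √(2.9167) = 1.7078

Step 3 — r_{ij} = s_{ij} / (s_i · s_j):
  r[A,A] = 1 (diagonal).
  r[A,B] = -1.4167 / (2.5 · 1.7078) = -1.4167 / 4.2696 = -0.3318
  r[B,B] = 1 (diagonal).

R is symmetric with unit diagonal. Assembling:

R = [[1, -0.3318],
 [-0.3318, 1]]


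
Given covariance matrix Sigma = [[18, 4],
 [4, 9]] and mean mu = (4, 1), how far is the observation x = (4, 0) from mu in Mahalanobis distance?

Step 1 — centre the observation: (x - mu) = (0, -1).

Step 2 — invert Sigma. det(Sigma) = 18·9 - (4)² = 146.
  Sigma^{-1} = (1/det) · [[d, -b], [-b, a]] = [[0.0616, -0.0274],
 [-0.0274, 0.1233]].

Step 3 — form the quadratic (x - mu)^T · Sigma^{-1} · (x - mu):
  Sigma^{-1} · (x - mu) = (0.0274, -0.1233).
  (x - mu)^T · [Sigma^{-1} · (x - mu)] = (0)·(0.0274) + (-1)·(-0.1233) = 0.1233.

Step 4 — take square root: d = √(0.1233) ≈ 0.3511.

d(x, mu) = √(0.1233) ≈ 0.3511


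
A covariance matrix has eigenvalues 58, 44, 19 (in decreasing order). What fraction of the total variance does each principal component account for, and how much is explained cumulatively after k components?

Step 1 — total variance = trace(Sigma) = Σ λ_i = 58 + 44 + 19 = 121.

Step 2 — fraction explained by component i = λ_i / Σ λ:
  PC1: 58/121 = 0.4793
  PC2: 44/121 = 0.3636
  PC3: 19/121 = 0.157

Step 3 — cumulative fraction after k components = (λ_1 + ... + λ_k) / Σ λ:
  k = 1: 58/121 = 0.4793
  k = 2: (58 + 44)/121 = 102/121 = 0.843
  k = 3: (58 + 44 + 19)/121 = 121/121 = 1

Summary (fraction, with percent):

explained: PC1 0.4793 (47.93%), PC2 0.3636 (36.36%), PC3 0.157 (15.7%);  cumulative: 0.4793, 0.843, 1


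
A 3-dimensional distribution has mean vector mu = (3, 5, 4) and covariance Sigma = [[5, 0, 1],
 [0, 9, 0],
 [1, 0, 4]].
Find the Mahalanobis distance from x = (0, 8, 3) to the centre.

Step 1 — centre the observation: (x - mu) = (-3, 3, -1).

Step 2 — invert Sigma (cofactor / det for 3×3, or solve directly):
  Sigma^{-1} = [[0.2105, 0, -0.0526],
 [0, 0.1111, 0],
 [-0.0526, 0, 0.2632]].

Step 3 — form the quadratic (x - mu)^T · Sigma^{-1} · (x - mu):
  Sigma^{-1} · (x - mu) = (-0.5789, 0.3333, -0.1053).
  (x - mu)^T · [Sigma^{-1} · (x - mu)] = (-3)·(-0.5789) + (3)·(0.3333) + (-1)·(-0.1053) = 2.8421.

Step 4 — take square root: d = √(2.8421) ≈ 1.6859.

d(x, mu) = √(2.8421) ≈ 1.6859


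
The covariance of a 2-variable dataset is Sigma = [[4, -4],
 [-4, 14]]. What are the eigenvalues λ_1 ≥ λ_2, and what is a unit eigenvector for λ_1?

Step 1 — characteristic polynomial of 2×2 Sigma:
  det(Sigma - λI) = λ² - trace · λ + det = 0.
  trace = 4 + 14 = 18, det = 4·14 - (-4)² = 40.
Step 2 — discriminant:
  Δ = trace² - 4·det = 324 - 160 = 164.
Step 3 — eigenvalues:
  λ = (trace ± √Δ)/2 = (18 ± 12.8062)/2,
  λ_1 = 15.4031,  λ_2 = 2.5969.

Step 4 — unit eigenvector for λ_1: solve (Sigma - λ_1 I)v = 0. First row:
  (4 - 15.4031)·v_x + (-4)·v_y = 0, i.e. (-11.4031)·v_x + (-4)·v_y = 0,
  so v ∝ (b, λ_1 - a) = (-4, 11.4031); multiply by -1 so the first entry is positive: u = (4, -11.4031).
  ||u|| = √((4)² + (-11.4031)²) = √(146.0312) ≈ 12.0843,
  v_1 = u/||u|| ≈ (0.331, -0.9436) (||v_1|| = 1).

λ_1 = 15.4031,  λ_2 = 2.5969;  v_1 ≈ (0.331, -0.9436)


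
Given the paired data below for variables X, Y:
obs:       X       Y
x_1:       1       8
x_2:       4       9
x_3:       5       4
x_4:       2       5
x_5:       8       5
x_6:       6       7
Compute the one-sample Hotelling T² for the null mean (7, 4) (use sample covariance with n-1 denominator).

Step 1 — sample mean vector:
  mean(X) = (1 + 4 + 5 + 2 + 8 + 6) / 6 = 26/6 = 4.3333
  mean(Y) = (8 + 9 + 4 + 5 + 5 + 7) / 6 = 38/6 = 6.3333
  x̄ = (4.3333, 6.3333),  deviation x̄ - mu_0 = (4.3333, 6.3333) - (7, 4) = (-2.6667, 2.3333).

Step 2 — sample covariance matrix, S[i,j] = (1/(n-1)) · Σ_k (x_{k,i} - mean_i) · (x_{k,j} - mean_j), divisor n-1 = 5:
  S[X,X] = ((-3.3333)·(-3.3333) + (-0.3333)·(-0.3333) + (0.6667)·(0.6667) + (-2.3333)·(-2.3333) + (3.6667)·(3.6667) + (1.6667)·(1.6667)) / 5 = 33.3333/5 = 6.6667
  S[X,Y] = ((-3.3333)·(1.6667) + (-0.3333)·(2.6667) + (0.6667)·(-2.3333) + (-2.3333)·(-1.3333) + (3.6667)·(-1.3333) + (1.6667)·(0.6667)) / 5 = -8.6667/5 = -1.7333
  S[Y,Y] = ((1.6667)·(1.6667) + (2.6667)·(2.6667) + (-2.3333)·(-2.3333) + (-1.3333)·(-1.3333) + (-1.3333)·(-1.3333) + (0.6667)·(0.6667)) / 5 = 19.3333/5 = 3.8667
  S = [[6.6667, -1.7333],
 [-1.7333, 3.8667]].

Step 3 — invert S. det(S) = 6.6667·3.8667 - (-1.7333)² = 22.7733.
  S^{-1} = (1/det) · [[d, -b], [-b, a]] = [[0.1698, 0.0761],
 [0.0761, 0.2927]].

Step 4 — quadratic form (x̄ - mu_0)^T · S^{-1} · (x̄ - mu_0):
  S^{-1} · (x̄ - mu_0) = (-0.2752, 0.4801),
  (x̄ - mu_0)^T · [...] = (-2.6667)·(-0.2752) + (2.3333)·(0.4801) = 1.854.

Step 5 — scale by n: T² = 6 · 1.854 = 11.1241.

T² ≈ 11.1241


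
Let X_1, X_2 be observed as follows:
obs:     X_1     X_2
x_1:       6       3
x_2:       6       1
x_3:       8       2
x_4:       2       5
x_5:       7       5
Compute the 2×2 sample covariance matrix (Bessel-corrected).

Step 1 — column means:
  mean(X_1) = (6 + 6 + 8 + 2 + 7) / 5 = 29/5 = 5.8
  mean(X_2) = (3 + 1 + 2 + 5 + 5) / 5 = 16/5 = 3.2

Step 2 — sample covariance S[i,j] = (1/(n-1)) · Σ_k (x_{k,i} - mean_i) · (x_{k,j} - mean_j), with n-1 = 4.
  S[X_1,X_1] = ((0.2)·(0.2) + (0.2)·(0.2) + (2.2)·(2.2) + (-3.8)·(-3.8) + (1.2)·(1.2)) / 4 = 20.8/4 = 5.2
  S[X_1,X_2] = ((0.2)·(-0.2) + (0.2)·(-2.2) + (2.2)·(-1.2) + (-3.8)·(1.8) + (1.2)·(1.8)) / 4 = -7.8/4 = -1.95
  S[X_2,X_2] = ((-0.2)·(-0.2) + (-2.2)·(-2.2) + (-1.2)·(-1.2) + (1.8)·(1.8) + (1.8)·(1.8)) / 4 = 12.8/4 = 3.2

S is symmetric (S[j,i] = S[i,j]). Assembling:

S = [[5.2, -1.95],
 [-1.95, 3.2]]


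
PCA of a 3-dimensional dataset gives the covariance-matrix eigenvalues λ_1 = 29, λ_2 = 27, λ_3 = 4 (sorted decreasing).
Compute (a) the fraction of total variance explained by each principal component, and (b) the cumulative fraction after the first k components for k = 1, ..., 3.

Step 1 — total variance = trace(Sigma) = Σ λ_i = 29 + 27 + 4 = 60.

Step 2 — fraction explained by component i = λ_i / Σ λ:
  PC1: 29/60 = 0.4833
  PC2: 27/60 = 0.45
  PC3: 4/60 = 0.0667

Step 3 — cumulative fraction after k components = (λ_1 + ... + λ_k) / Σ λ:
  k = 1: 29/60 = 0.4833
  k = 2: (29 + 27)/60 = 56/60 = 0.9333
  k = 3: (29 + 27 + 4)/60 = 60/60 = 1

Summary (fraction, with percent):

explained: PC1 0.4833 (48.33%), PC2 0.45 (45%), PC3 0.0667 (6.67%);  cumulative: 0.4833, 0.9333, 1


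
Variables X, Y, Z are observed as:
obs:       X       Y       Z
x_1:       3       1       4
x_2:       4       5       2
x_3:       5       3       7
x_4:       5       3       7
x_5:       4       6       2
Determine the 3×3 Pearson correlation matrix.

Step 1 — column means:
  mean(X) = (3 + 4 + 5 + 5 + 4) / 5 = 21/5 = 4.2
  mean(Y) = (1 + 5 + 3 + 3 + 6) / 5 = 18/5 = 3.6
  mean(Z) = (4 + 2 + 7 + 7 + 2) / 5 = 22/5 = 4.4

Step 2 — sample variances and covariances s[i,j] = (1/(n-1)) · Σ_k (x_{k,i} - mean_i) · (x_{k,j} - mean_j), with n-1 = 4:
  s[X,X] = ((-1.2)·(-1.2) + (-0.2)·(-0.2) + (0.8)·(0.8) + (0.8)·(0.8) + (-0.2)·(-0.2)) / 4 = 2.8/4 = 0.7
  s[X,Y] = ((-1.2)·(-2.6) + (-0.2)·(1.4) + (0.8)·(-0.6) + (0.8)·(-0.6) + (-0.2)·(2.4)) / 4 = 1.4/4 = 0.35
  s[X,Z] = ((-1.2)·(-0.4) + (-0.2)·(-2.4) + (0.8)·(2.6) + (0.8)·(2.6) + (-0.2)·(-2.4)) / 4 = 5.6/4 = 1.4
  s[Y,Y] = ((-2.6)·(-2.6) + (1.4)·(1.4) + (-0.6)·(-0.6) + (-0.6)·(-0.6) + (2.4)·(2.4)) / 4 = 15.2/4 = 3.8
  s[Y,Z] = ((-2.6)·(-0.4) + (1.4)·(-2.4) + (-0.6)·(2.6) + (-0.6)·(2.6) + (2.4)·(-2.4)) / 4 = -11.2/4 = -2.8
  s[Z,Z] = ((-0.4)·(-0.4) + (-2.4)·(-2.4) + (2.6)·(2.6) + (2.6)·(2.6) + (-2.4)·(-2.4)) / 4 = 25.2/4 = 6.3
  Sample standard deviations s_i = √(s[i,i]):
  s(X) = √(0.7) = 0.8367
  s(Y) = √(3.8) = 1.9494
  s(Z) = √(6.3) = 2.51

Step 3 — r_{ij} = s_{ij} / (s_i · s_j):
  r[X,X] = 1 (diagonal).
  r[X,Y] = 0.35 / (0.8367 · 1.9494) = 0.35 / 1.631 = 0.2146
  r[X,Z] = 1.4 / (0.8367 · 2.51) = 1.4 / 2.1 = 0.6667
  r[Y,Y] = 1 (diagonal).
  r[Y,Z] = -2.8 / (1.9494 · 2.51) = -2.8 / 4.8929 = -0.5723
  r[Z,Z] = 1 (diagonal).

R is symmetric with unit diagonal. Assembling:

R = [[1, 0.2146, 0.6667],
 [0.2146, 1, -0.5723],
 [0.6667, -0.5723, 1]]


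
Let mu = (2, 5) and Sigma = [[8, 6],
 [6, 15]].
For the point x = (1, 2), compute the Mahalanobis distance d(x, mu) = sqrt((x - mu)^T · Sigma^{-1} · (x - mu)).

Step 1 — centre the observation: (x - mu) = (-1, -3).

Step 2 — invert Sigma. det(Sigma) = 8·15 - (6)² = 84.
  Sigma^{-1} = (1/det) · [[d, -b], [-b, a]] = [[0.1786, -0.0714],
 [-0.0714, 0.0952]].

Step 3 — form the quadratic (x - mu)^T · Sigma^{-1} · (x - mu):
  Sigma^{-1} · (x - mu) = (0.0357, -0.2143).
  (x - mu)^T · [Sigma^{-1} · (x - mu)] = (-1)·(0.0357) + (-3)·(-0.2143) = 0.6071.

Step 4 — take square root: d = √(0.6071) ≈ 0.7792.

d(x, mu) = √(0.6071) ≈ 0.7792


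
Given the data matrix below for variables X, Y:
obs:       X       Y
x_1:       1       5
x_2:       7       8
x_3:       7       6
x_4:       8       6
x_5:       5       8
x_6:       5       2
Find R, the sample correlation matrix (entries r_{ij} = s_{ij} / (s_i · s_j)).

Step 1 — column means:
  mean(X) = (1 + 7 + 7 + 8 + 5 + 5) / 6 = 33/6 = 5.5
  mean(Y) = (5 + 8 + 6 + 6 + 8 + 2) / 6 = 35/6 = 5.8333

Step 2 — sample variances and covariances s[i,j] = (1/(n-1)) · Σ_k (x_{k,i} - mean_i) · (x_{k,j} - mean_j), with n-1 = 5:
  s[X,X] = ((-4.5)·(-4.5) + (1.5)·(1.5) + (1.5)·(1.5) + (2.5)·(2.5) + (-0.5)·(-0.5) + (-0.5)·(-0.5)) / 5 = 31.5/5 = 6.3
  s[X,Y] = ((-4.5)·(-0.8333) + (1.5)·(2.1667) + (1.5)·(0.1667) + (2.5)·(0.1667) + (-0.5)·(2.1667) + (-0.5)·(-3.8333)) / 5 = 8.5/5 = 1.7
  s[Y,Y] = ((-0.8333)·(-0.8333) + (2.1667)·(2.1667) + (0.1667)·(0.1667) + (0.1667)·(0.1667) + (2.1667)·(2.1667) + (-3.8333)·(-3.8333)) / 5 = 24.8333/5 = 4.9667
  Sample standard deviations s_i = √(s[i,i]):
  s(X) = √(6.3) = 2.51
  s(Y) = √(4.9667) = 2.2286

Step 3 — r_{ij} = s_{ij} / (s_i · s_j):
  r[X,X] = 1 (diagonal).
  r[X,Y] = 1.7 / (2.51 · 2.2286) = 1.7 / 5.5937 = 0.3039
  r[Y,Y] = 1 (diagonal).

R is symmetric with unit diagonal. Assembling:

R = [[1, 0.3039],
 [0.3039, 1]]


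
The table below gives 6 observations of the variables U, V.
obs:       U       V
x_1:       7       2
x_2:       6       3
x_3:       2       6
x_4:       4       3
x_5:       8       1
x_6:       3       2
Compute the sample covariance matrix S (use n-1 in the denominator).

Step 1 — column means:
  mean(U) = (7 + 6 + 2 + 4 + 8 + 3) / 6 = 30/6 = 5
  mean(V) = (2 + 3 + 6 + 3 + 1 + 2) / 6 = 17/6 = 2.8333

Step 2 — sample covariance S[i,j] = (1/(n-1)) · Σ_k (x_{k,i} - mean_i) · (x_{k,j} - mean_j), with n-1 = 5.
  S[U,U] = ((2)·(2) + (1)·(1) + (-3)·(-3) + (-1)·(-1) + (3)·(3) + (-2)·(-2)) / 5 = 28/5 = 5.6
  S[U,V] = ((2)·(-0.8333) + (1)·(0.1667) + (-3)·(3.1667) + (-1)·(0.1667) + (3)·(-1.8333) + (-2)·(-0.8333)) / 5 = -15/5 = -3
  S[V,V] = ((-0.8333)·(-0.8333) + (0.1667)·(0.1667) + (3.1667)·(3.1667) + (0.1667)·(0.1667) + (-1.8333)·(-1.8333) + (-0.8333)·(-0.8333)) / 5 = 14.8333/5 = 2.9667

S is symmetric (S[j,i] = S[i,j]). Assembling:

S = [[5.6, -3],
 [-3, 2.9667]]


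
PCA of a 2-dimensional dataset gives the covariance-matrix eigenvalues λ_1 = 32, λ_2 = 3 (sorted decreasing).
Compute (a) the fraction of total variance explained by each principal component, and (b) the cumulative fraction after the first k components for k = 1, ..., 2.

Step 1 — total variance = trace(Sigma) = Σ λ_i = 32 + 3 = 35.

Step 2 — fraction explained by component i = λ_i / Σ λ:
  PC1: 32/35 = 0.9143
  PC2: 3/35 = 0.0857

Step 3 — cumulative fraction after k components = (λ_1 + ... + λ_k) / Σ λ:
  k = 1: 32/35 = 0.9143
  k = 2: (32 + 3)/35 = 35/35 = 1

Summary (fraction, with percent):

explained: PC1 0.9143 (91.43%), PC2 0.0857 (8.57%);  cumulative: 0.9143, 1


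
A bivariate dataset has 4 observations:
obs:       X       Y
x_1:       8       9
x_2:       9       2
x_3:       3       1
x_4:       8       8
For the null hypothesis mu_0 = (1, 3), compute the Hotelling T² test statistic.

Step 1 — sample mean vector:
  mean(X) = (8 + 9 + 3 + 8) / 4 = 28/4 = 7
  mean(Y) = (9 + 2 + 1 + 8) / 4 = 20/4 = 5
  x̄ = (7, 5),  deviation x̄ - mu_0 = (7, 5) - (1, 3) = (6, 2).

Step 2 — sample covariance matrix, S[i,j] = (1/(n-1)) · Σ_k (x_{k,i} - mean_i) · (x_{k,j} - mean_j), divisor n-1 = 3:
  S[X,X] = ((1)·(1) + (2)·(2) + (-4)·(-4) + (1)·(1)) / 3 = 22/3 = 7.3333
  S[X,Y] = ((1)·(4) + (2)·(-3) + (-4)·(-4) + (1)·(3)) / 3 = 17/3 = 5.6667
  S[Y,Y] = ((4)·(4) + (-3)·(-3) + (-4)·(-4) + (3)·(3)) / 3 = 50/3 = 16.6667
  S = [[7.3333, 5.6667],
 [5.6667, 16.6667]].

Step 3 — invert S. det(S) = 7.3333·16.6667 - (5.6667)² = 90.1111.
  S^{-1} = (1/det) · [[d, -b], [-b, a]] = [[0.185, -0.0629],
 [-0.0629, 0.0814]].

Step 4 — quadratic form (x̄ - mu_0)^T · S^{-1} · (x̄ - mu_0):
  S^{-1} · (x̄ - mu_0) = (0.984, -0.2145),
  (x̄ - mu_0)^T · [...] = (6)·(0.984) + (2)·(-0.2145) = 5.4747.

Step 5 — scale by n: T² = 4 · 5.4747 = 21.8989.

T² ≈ 21.8989


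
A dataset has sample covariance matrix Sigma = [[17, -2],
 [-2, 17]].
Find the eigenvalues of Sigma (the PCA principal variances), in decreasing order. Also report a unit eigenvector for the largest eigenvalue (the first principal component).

Step 1 — characteristic polynomial of 2×2 Sigma:
  det(Sigma - λI) = λ² - trace · λ + det = 0.
  trace = 17 + 17 = 34, det = 17·17 - (-2)² = 285.
Step 2 — discriminant:
  Δ = trace² - 4·det = 1156 - 1140 = 16.
Step 3 — eigenvalues:
  λ = (trace ± √Δ)/2 = (34 ± 4)/2,
  λ_1 = 19,  λ_2 = 15.

Step 4 — unit eigenvector for λ_1: solve (Sigma - λ_1 I)v = 0. First row:
  (17 - 19)·v_x + (-2)·v_y = 0, i.e. (-2)·v_x + (-2)·v_y = 0,
  so v ∝ (b, λ_1 - a) = (-2, 2); multiply by -1 so the first entry is positive: u = (2, -2).
  ||u|| = √((2)² + (-2)²) = √(8) ≈ 2.8284,
  v_1 = u/||u|| ≈ (0.7071, -0.7071) (||v_1|| = 1).

λ_1 = 19,  λ_2 = 15;  v_1 ≈ (0.7071, -0.7071)


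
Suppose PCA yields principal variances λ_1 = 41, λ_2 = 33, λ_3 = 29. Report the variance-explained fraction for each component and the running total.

Step 1 — total variance = trace(Sigma) = Σ λ_i = 41 + 33 + 29 = 103.

Step 2 — fraction explained by component i = λ_i / Σ λ:
  PC1: 41/103 = 0.3981
  PC2: 33/103 = 0.3204
  PC3: 29/103 = 0.2816

Step 3 — cumulative fraction after k components = (λ_1 + ... + λ_k) / Σ λ:
  k = 1: 41/103 = 0.3981
  k = 2: (41 + 33)/103 = 74/103 = 0.7184
  k = 3: (41 + 33 + 29)/103 = 103/103 = 1

Summary (fraction, with percent):

explained: PC1 0.3981 (39.81%), PC2 0.3204 (32.04%), PC3 0.2816 (28.16%);  cumulative: 0.3981, 0.7184, 1


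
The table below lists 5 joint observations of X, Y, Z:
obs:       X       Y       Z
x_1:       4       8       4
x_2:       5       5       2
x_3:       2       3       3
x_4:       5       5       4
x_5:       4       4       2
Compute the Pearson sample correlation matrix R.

Step 1 — column means:
  mean(X) = (4 + 5 + 2 + 5 + 4) / 5 = 20/5 = 4
  mean(Y) = (8 + 5 + 3 + 5 + 4) / 5 = 25/5 = 5
  mean(Z) = (4 + 2 + 3 + 4 + 2) / 5 = 15/5 = 3

Step 2 — sample variances and covariances s[i,j] = (1/(n-1)) · Σ_k (x_{k,i} - mean_i) · (x_{k,j} - mean_j), with n-1 = 4:
  s[X,X] = ((0)·(0) + (1)·(1) + (-2)·(-2) + (1)·(1) + (0)·(0)) / 4 = 6/4 = 1.5
  s[X,Y] = ((0)·(3) + (1)·(0) + (-2)·(-2) + (1)·(0) + (0)·(-1)) / 4 = 4/4 = 1
  s[X,Z] = ((0)·(1) + (1)·(-1) + (-2)·(0) + (1)·(1) + (0)·(-1)) / 4 = 0/4 = 0
  s[Y,Y] = ((3)·(3) + (0)·(0) + (-2)·(-2) + (0)·(0) + (-1)·(-1)) / 4 = 14/4 = 3.5
  s[Y,Z] = ((3)·(1) + (0)·(-1) + (-2)·(0) + (0)·(1) + (-1)·(-1)) / 4 = 4/4 = 1
  s[Z,Z] = ((1)·(1) + (-1)·(-1) + (0)·(0) + (1)·(1) + (-1)·(-1)) / 4 = 4/4 = 1
  Sample standard deviations s_i = √(s[i,i]):
  s(X) = √(1.5) = 1.2247
  s(Y) = √(3.5) = 1.8708
  s(Z) = √(1) = 1

Step 3 — r_{ij} = s_{ij} / (s_i · s_j):
  r[X,X] = 1 (diagonal).
  r[X,Y] = 1 / (1.2247 · 1.8708) = 1 / 2.2913 = 0.4364
  r[X,Z] = 0 / (1.2247 · 1) = 0 / 1.2247 = 0
  r[Y,Y] = 1 (diagonal).
  r[Y,Z] = 1 / (1.8708 · 1) = 1 / 1.8708 = 0.5345
  r[Z,Z] = 1 (diagonal).

R is symmetric with unit diagonal. Assembling:

R = [[1, 0.4364, 0],
 [0.4364, 1, 0.5345],
 [0, 0.5345, 1]]


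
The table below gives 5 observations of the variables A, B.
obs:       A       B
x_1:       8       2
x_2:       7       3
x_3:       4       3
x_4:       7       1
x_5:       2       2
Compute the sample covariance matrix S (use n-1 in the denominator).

Step 1 — column means:
  mean(A) = (8 + 7 + 4 + 7 + 2) / 5 = 28/5 = 5.6
  mean(B) = (2 + 3 + 3 + 1 + 2) / 5 = 11/5 = 2.2

Step 2 — sample covariance S[i,j] = (1/(n-1)) · Σ_k (x_{k,i} - mean_i) · (x_{k,j} - mean_j), with n-1 = 4.
  S[A,A] = ((2.4)·(2.4) + (1.4)·(1.4) + (-1.6)·(-1.6) + (1.4)·(1.4) + (-3.6)·(-3.6)) / 4 = 25.2/4 = 6.3
  S[A,B] = ((2.4)·(-0.2) + (1.4)·(0.8) + (-1.6)·(0.8) + (1.4)·(-1.2) + (-3.6)·(-0.2)) / 4 = -1.6/4 = -0.4
  S[B,B] = ((-0.2)·(-0.2) + (0.8)·(0.8) + (0.8)·(0.8) + (-1.2)·(-1.2) + (-0.2)·(-0.2)) / 4 = 2.8/4 = 0.7

S is symmetric (S[j,i] = S[i,j]). Assembling:

S = [[6.3, -0.4],
 [-0.4, 0.7]]


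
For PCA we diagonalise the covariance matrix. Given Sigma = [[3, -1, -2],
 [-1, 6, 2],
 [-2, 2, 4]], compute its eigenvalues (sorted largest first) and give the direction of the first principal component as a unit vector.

Step 1 — characteristic polynomial p(λ) = det(λI - Sigma) = λ³ - tr·λ² + c_1·λ - det, where tr = trace, c_1 = sum of the principal 2×2 minors, det = det(Sigma):
  tr = 3 + 6 + 4 = 13,
  c_1 = (3·6 - (-1)²) + (3·4 - (-2)²) + (6·4 - (2)²) = 17 + 8 + 20 = 45,
  det = 3·(6·4 - (2)²) - (-1)·((-1)·4 - (2)·(-2)) + (-2)·((-1)·(2) - 6·(-2)) = 3·(20) - (-1)·(0) + (-2)·(10) = 40.
  So p(λ) = λ³ - 13λ² + 45λ - 40.
Step 2 — look for an integer root (rational root theorem: any rational root is an integer divisor of 40). Testing λ = 8:
  p(8) = 512 - 832 + 360 - 40 = 0  ✓
  Dividing out (λ - 8): p(λ) = (λ - 8)(λ² - 5λ + 5).
Step 3 — remaining eigenvalues from the quadratic λ² - 5λ + 5 = 0:
  Δ = 5² - 4·5 = 25 - 20 = 5,  λ = (5 ± √5)/2 = (5 ± 2.2361)/2 ≈ 3.618 or 1.382.
  Sorted: λ_1 = 8,  λ_2 = 3.618,  λ_3 = 1.382  (check: sum = 13 = tr ✓).

Step 4 — unit eigenvector for λ_1 = 8: v spans the null space of (Sigma - λ_1 I), whose rows are
  r_1 = (-5, -1, -2),  r_2 = (-1, -2, 2),  r_3 = (-2, 2, -4).
  v is orthogonal to every row, so take v ∝ r_1 × r_2 = ((-1)·(2) - (-2)·(-2), (-2)·(-1) - (-5)·(2), (-5)·(-2) - (-1)·(-1)) = (-6, 12, 9).
  Rescale (divide by 3; multiply by -1 so the first nonzero entry is positive): u = (2, -4, -3).
  ||u|| = √((2)² + (-4)² + (-3)²) = √(29) ≈ 5.3852,  v_1 = u/||u|| ≈ (0.3714, -0.7428, -0.5571) (||v_1|| = 1).

λ_1 = 8,  λ_2 = 3.618,  λ_3 = 1.382;  v_1 ≈ (0.3714, -0.7428, -0.5571)


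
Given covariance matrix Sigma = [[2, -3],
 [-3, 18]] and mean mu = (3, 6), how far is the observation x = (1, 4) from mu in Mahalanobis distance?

Step 1 — centre the observation: (x - mu) = (-2, -2).

Step 2 — invert Sigma. det(Sigma) = 2·18 - (-3)² = 27.
  Sigma^{-1} = (1/det) · [[d, -b], [-b, a]] = [[0.6667, 0.1111],
 [0.1111, 0.0741]].

Step 3 — form the quadratic (x - mu)^T · Sigma^{-1} · (x - mu):
  Sigma^{-1} · (x - mu) = (-1.5556, -0.3704).
  (x - mu)^T · [Sigma^{-1} · (x - mu)] = (-2)·(-1.5556) + (-2)·(-0.3704) = 3.8519.

Step 4 — take square root: d = √(3.8519) ≈ 1.9626.

d(x, mu) = √(3.8519) ≈ 1.9626


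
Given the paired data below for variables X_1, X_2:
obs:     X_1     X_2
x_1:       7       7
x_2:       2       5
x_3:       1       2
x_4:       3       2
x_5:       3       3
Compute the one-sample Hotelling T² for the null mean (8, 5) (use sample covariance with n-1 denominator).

Step 1 — sample mean vector:
  mean(X_1) = (7 + 2 + 1 + 3 + 3) / 5 = 16/5 = 3.2
  mean(X_2) = (7 + 5 + 2 + 2 + 3) / 5 = 19/5 = 3.8
  x̄ = (3.2, 3.8),  deviation x̄ - mu_0 = (3.2, 3.8) - (8, 5) = (-4.8, -1.2).

Step 2 — sample covariance matrix, S[i,j] = (1/(n-1)) · Σ_k (x_{k,i} - mean_i) · (x_{k,j} - mean_j), divisor n-1 = 4:
  S[X_1,X_1] = ((3.8)·(3.8) + (-1.2)·(-1.2) + (-2.2)·(-2.2) + (-0.2)·(-0.2) + (-0.2)·(-0.2)) / 4 = 20.8/4 = 5.2
  S[X_1,X_2] = ((3.8)·(3.2) + (-1.2)·(1.2) + (-2.2)·(-1.8) + (-0.2)·(-1.8) + (-0.2)·(-0.8)) / 4 = 15.2/4 = 3.8
  S[X_2,X_2] = ((3.2)·(3.2) + (1.2)·(1.2) + (-1.8)·(-1.8) + (-1.8)·(-1.8) + (-0.8)·(-0.8)) / 4 = 18.8/4 = 4.7
  S = [[5.2, 3.8],
 [3.8, 4.7]].

Step 3 — invert S. det(S) = 5.2·4.7 - (3.8)² = 10.
  S^{-1} = (1/det) · [[d, -b], [-b, a]] = [[0.47, -0.38],
 [-0.38, 0.52]].

Step 4 — quadratic form (x̄ - mu_0)^T · S^{-1} · (x̄ - mu_0):
  S^{-1} · (x̄ - mu_0) = (-1.8, 1.2),
  (x̄ - mu_0)^T · [...] = (-4.8)·(-1.8) + (-1.2)·(1.2) = 7.2.

Step 5 — scale by n: T² = 5 · 7.2 = 36.

T² ≈ 36


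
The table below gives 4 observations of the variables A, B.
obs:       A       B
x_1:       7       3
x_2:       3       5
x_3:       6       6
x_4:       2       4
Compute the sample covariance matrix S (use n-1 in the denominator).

Step 1 — column means:
  mean(A) = (7 + 3 + 6 + 2) / 4 = 18/4 = 4.5
  mean(B) = (3 + 5 + 6 + 4) / 4 = 18/4 = 4.5

Step 2 — sample covariance S[i,j] = (1/(n-1)) · Σ_k (x_{k,i} - mean_i) · (x_{k,j} - mean_j), with n-1 = 3.
  S[A,A] = ((2.5)·(2.5) + (-1.5)·(-1.5) + (1.5)·(1.5) + (-2.5)·(-2.5)) / 3 = 17/3 = 5.6667
  S[A,B] = ((2.5)·(-1.5) + (-1.5)·(0.5) + (1.5)·(1.5) + (-2.5)·(-0.5)) / 3 = -1/3 = -0.3333
  S[B,B] = ((-1.5)·(-1.5) + (0.5)·(0.5) + (1.5)·(1.5) + (-0.5)·(-0.5)) / 3 = 5/3 = 1.6667

S is symmetric (S[j,i] = S[i,j]). Assembling:

S = [[5.6667, -0.3333],
 [-0.3333, 1.6667]]


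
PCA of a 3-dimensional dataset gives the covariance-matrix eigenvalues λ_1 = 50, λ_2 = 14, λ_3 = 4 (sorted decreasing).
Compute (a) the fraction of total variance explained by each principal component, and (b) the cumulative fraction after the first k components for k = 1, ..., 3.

Step 1 — total variance = trace(Sigma) = Σ λ_i = 50 + 14 + 4 = 68.

Step 2 — fraction explained by component i = λ_i / Σ λ:
  PC1: 50/68 = 0.7353
  PC2: 14/68 = 0.2059
  PC3: 4/68 = 0.0588

Step 3 — cumulative fraction after k components = (λ_1 + ... + λ_k) / Σ λ:
  k = 1: 50/68 = 0.7353
  k = 2: (50 + 14)/68 = 64/68 = 0.9412
  k = 3: (50 + 14 + 4)/68 = 68/68 = 1

Summary (fraction, with percent):

explained: PC1 0.7353 (73.53%), PC2 0.2059 (20.59%), PC3 0.0588 (5.88%);  cumulative: 0.7353, 0.9412, 1


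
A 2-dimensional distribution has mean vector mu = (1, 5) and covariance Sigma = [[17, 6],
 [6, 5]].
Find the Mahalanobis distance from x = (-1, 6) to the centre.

Step 1 — centre the observation: (x - mu) = (-2, 1).

Step 2 — invert Sigma. det(Sigma) = 17·5 - (6)² = 49.
  Sigma^{-1} = (1/det) · [[d, -b], [-b, a]] = [[0.102, -0.1224],
 [-0.1224, 0.3469]].

Step 3 — form the quadratic (x - mu)^T · Sigma^{-1} · (x - mu):
  Sigma^{-1} · (x - mu) = (-0.3265, 0.5918).
  (x - mu)^T · [Sigma^{-1} · (x - mu)] = (-2)·(-0.3265) + (1)·(0.5918) = 1.2449.

Step 4 — take square root: d = √(1.2449) ≈ 1.1157.

d(x, mu) = √(1.2449) ≈ 1.1157


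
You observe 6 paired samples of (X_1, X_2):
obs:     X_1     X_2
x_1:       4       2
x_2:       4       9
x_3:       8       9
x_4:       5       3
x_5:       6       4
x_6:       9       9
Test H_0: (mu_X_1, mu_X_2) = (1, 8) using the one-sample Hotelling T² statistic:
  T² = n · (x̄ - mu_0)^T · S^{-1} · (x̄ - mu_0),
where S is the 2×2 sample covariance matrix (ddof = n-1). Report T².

Step 1 — sample mean vector:
  mean(X_1) = (4 + 4 + 8 + 5 + 6 + 9) / 6 = 36/6 = 6
  mean(X_2) = (2 + 9 + 9 + 3 + 4 + 9) / 6 = 36/6 = 6
  x̄ = (6, 6),  deviation x̄ - mu_0 = (6, 6) - (1, 8) = (5, -2).

Step 2 — sample covariance matrix, S[i,j] = (1/(n-1)) · Σ_k (x_{k,i} - mean_i) · (x_{k,j} - mean_j), divisor n-1 = 5:
  S[X_1,X_1] = ((-2)·(-2) + (-2)·(-2) + (2)·(2) + (-1)·(-1) + (0)·(0) + (3)·(3)) / 5 = 22/5 = 4.4
  S[X_1,X_2] = ((-2)·(-4) + (-2)·(3) + (2)·(3) + (-1)·(-3) + (0)·(-2) + (3)·(3)) / 5 = 20/5 = 4
  S[X_2,X_2] = ((-4)·(-4) + (3)·(3) + (3)·(3) + (-3)·(-3) + (-2)·(-2) + (3)·(3)) / 5 = 56/5 = 11.2
  S = [[4.4, 4],
 [4, 11.2]].

Step 3 — invert S. det(S) = 4.4·11.2 - (4)² = 33.28.
  S^{-1} = (1/det) · [[d, -b], [-b, a]] = [[0.3365, -0.1202],
 [-0.1202, 0.1322]].

Step 4 — quadratic form (x̄ - mu_0)^T · S^{-1} · (x̄ - mu_0):
  S^{-1} · (x̄ - mu_0) = (1.9231, -0.8654),
  (x̄ - mu_0)^T · [...] = (5)·(1.9231) + (-2)·(-0.8654) = 11.3462.

Step 5 — scale by n: T² = 6 · 11.3462 = 68.0769.

T² ≈ 68.0769


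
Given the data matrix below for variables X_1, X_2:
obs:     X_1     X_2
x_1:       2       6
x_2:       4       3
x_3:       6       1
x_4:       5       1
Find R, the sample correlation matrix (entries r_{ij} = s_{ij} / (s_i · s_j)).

Step 1 — column means:
  mean(X_1) = (2 + 4 + 6 + 5) / 4 = 17/4 = 4.25
  mean(X_2) = (6 + 3 + 1 + 1) / 4 = 11/4 = 2.75

Step 2 — sample variances and covariances s[i,j] = (1/(n-1)) · Σ_k (x_{k,i} - mean_i) · (x_{k,j} - mean_j), with n-1 = 3:
  s[X_1,X_1] = ((-2.25)·(-2.25) + (-0.25)·(-0.25) + (1.75)·(1.75) + (0.75)·(0.75)) / 3 = 8.75/3 = 2.9167
  s[X_1,X_2] = ((-2.25)·(3.25) + (-0.25)·(0.25) + (1.75)·(-1.75) + (0.75)·(-1.75)) / 3 = -11.75/3 = -3.9167
  s[X_2,X_2] = ((3.25)·(3.25) + (0.25)·(0.25) + (-1.75)·(-1.75) + (-1.75)·(-1.75)) / 3 = 16.75/3 = 5.5833
  Sample standard deviations s_i = √(s[i,i]):
  s(X_1) = √(2.9167) = 1.7078
  s(X_2) = √(5.5833) = 2.3629

Step 3 — r_{ij} = s_{ij} / (s_i · s_j):
  r[X_1,X_1] = 1 (diagonal).
  r[X_1,X_2] = -3.9167 / (1.7078 · 2.3629) = -3.9167 / 4.0354 = -0.9706
  r[X_2,X_2] = 1 (diagonal).

R is symmetric with unit diagonal. Assembling:

R = [[1, -0.9706],
 [-0.9706, 1]]


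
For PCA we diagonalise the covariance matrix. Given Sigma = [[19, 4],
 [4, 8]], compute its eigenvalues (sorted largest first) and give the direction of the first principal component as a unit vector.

Step 1 — characteristic polynomial of 2×2 Sigma:
  det(Sigma - λI) = λ² - trace · λ + det = 0.
  trace = 19 + 8 = 27, det = 19·8 - (4)² = 136.
Step 2 — discriminant:
  Δ = trace² - 4·det = 729 - 544 = 185.
Step 3 — eigenvalues:
  λ = (trace ± √Δ)/2 = (27 ± 13.6015)/2,
  λ_1 = 20.3007,  λ_2 = 6.6993.

Step 4 — unit eigenvector for λ_1: solve (Sigma - λ_1 I)v = 0. First row:
  (19 - 20.3007)·v_x + (4)·v_y = 0, i.e. (-1.3007)·v_x + (4)·v_y = 0,
  so v ∝ (b, λ_1 - a) = (4, 1.3007) = u.
  ||u|| = √((4)² + (1.3007)²) = √(17.6919) ≈ 4.2062,
  v_1 = u/||u|| ≈ (0.951, 0.3092) (||v_1|| = 1).

λ_1 = 20.3007,  λ_2 = 6.6993;  v_1 ≈ (0.951, 0.3092)


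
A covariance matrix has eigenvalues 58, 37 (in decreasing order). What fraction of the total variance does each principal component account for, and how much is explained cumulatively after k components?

Step 1 — total variance = trace(Sigma) = Σ λ_i = 58 + 37 = 95.

Step 2 — fraction explained by component i = λ_i / Σ λ:
  PC1: 58/95 = 0.6105
  PC2: 37/95 = 0.3895

Step 3 — cumulative fraction after k components = (λ_1 + ... + λ_k) / Σ λ:
  k = 1: 58/95 = 0.6105
  k = 2: (58 + 37)/95 = 95/95 = 1

Summary (fraction, with percent):

explained: PC1 0.6105 (61.05%), PC2 0.3895 (38.95%);  cumulative: 0.6105, 1


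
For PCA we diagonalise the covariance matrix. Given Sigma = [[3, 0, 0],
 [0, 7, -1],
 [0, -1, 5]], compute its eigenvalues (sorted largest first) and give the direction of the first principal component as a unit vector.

Step 1 — characteristic polynomial p(λ) = det(λI - Sigma) = λ³ - tr·λ² + c_1·λ - det, where tr = trace, c_1 = sum of the principal 2×2 minors, det = det(Sigma):
  tr = 3 + 7 + 5 = 15,
  c_1 = (3·7 - (0)²) + (3·5 - (0)²) + (7·5 - (-1)²) = 21 + 15 + 34 = 70,
  det = 3·(7·5 - (-1)²) - (0)·((0)·5 - (-1)·(0)) + (0)·((0)·(-1) - 7·(0)) = 3·(34) - (0)·(0) + (0)·(0) = 102.
  So p(λ) = λ³ - 15λ² + 70λ - 102.
Step 2 — look for an integer root (rational root theorem: any rational root is an integer divisor of 102). Testing λ = 3:
  p(3) = 27 - 135 + 210 - 102 = 0  ✓
  Dividing out (λ - 3): p(λ) = (λ - 3)(λ² - 12λ + 34).
Step 3 — remaining eigenvalues from the quadratic λ² - 12λ + 34 = 0:
  Δ = 12² - 4·34 = 144 - 136 = 8,  λ = (12 ± √8)/2 = (12 ± 2.8284)/2 ≈ 7.4142 or 4.5858.
  Sorted: λ_1 = 7.4142,  λ_2 = 4.5858,  λ_3 = 3  (check: sum = 15 = tr ✓).

Step 4 — unit eigenvector for λ_1 ≈ 7.4142: v spans the null space of (Sigma - λ_1 I), whose rows are
  r_1 = (-4.4142, 0, 0),  r_2 = (0, -0.4142, -1),  r_3 = (0, -1, -2.4142).
  v is orthogonal to every row, so take v ∝ r_1 × r_2 = ((0)·(-1) - (0)·(-0.4142), (0)·(0) - (-4.4142)·(-1), (-4.4142)·(-0.4142) - (0)·(0)) ≈ (0, -4.4142, 1.8284).
  Rescale (multiply by -1 so the first nonzero entry is positive): u = (0, 4.4142, -1.8284).
  ||u|| = √((0)² + (4.4142)² + (-1.8284)²) = √(22.8284) ≈ 4.7779,  v_1 = u/||u|| ≈ (0, 0.9239, -0.3827) (||v_1|| = 1).

λ_1 = 7.4142,  λ_2 = 4.5858,  λ_3 = 3;  v_1 ≈ (0, 0.9239, -0.3827)


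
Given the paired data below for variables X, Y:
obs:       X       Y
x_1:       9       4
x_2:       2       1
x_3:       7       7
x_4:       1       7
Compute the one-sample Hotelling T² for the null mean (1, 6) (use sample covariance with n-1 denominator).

Step 1 — sample mean vector:
  mean(X) = (9 + 2 + 7 + 1) / 4 = 19/4 = 4.75
  mean(Y) = (4 + 1 + 7 + 7) / 4 = 19/4 = 4.75
  x̄ = (4.75, 4.75),  deviation x̄ - mu_0 = (4.75, 4.75) - (1, 6) = (3.75, -1.25).

Step 2 — sample covariance matrix, S[i,j] = (1/(n-1)) · Σ_k (x_{k,i} - mean_i) · (x_{k,j} - mean_j), divisor n-1 = 3:
  S[X,X] = ((4.25)·(4.25) + (-2.75)·(-2.75) + (2.25)·(2.25) + (-3.75)·(-3.75)) / 3 = 44.75/3 = 14.9167
  S[X,Y] = ((4.25)·(-0.75) + (-2.75)·(-3.75) + (2.25)·(2.25) + (-3.75)·(2.25)) / 3 = 3.75/3 = 1.25
  S[Y,Y] = ((-0.75)·(-0.75) + (-3.75)·(-3.75) + (2.25)·(2.25) + (2.25)·(2.25)) / 3 = 24.75/3 = 8.25
  S = [[14.9167, 1.25],
 [1.25, 8.25]].

Step 3 — invert S. det(S) = 14.9167·8.25 - (1.25)² = 121.5.
  S^{-1} = (1/det) · [[d, -b], [-b, a]] = [[0.0679, -0.0103],
 [-0.0103, 0.1228]].

Step 4 — quadratic form (x̄ - mu_0)^T · S^{-1} · (x̄ - mu_0):
  S^{-1} · (x̄ - mu_0) = (0.2675, -0.192),
  (x̄ - mu_0)^T · [...] = (3.75)·(0.2675) + (-1.25)·(-0.192) = 1.2431.

Step 5 — scale by n: T² = 4 · 1.2431 = 4.9726.

T² ≈ 4.9726


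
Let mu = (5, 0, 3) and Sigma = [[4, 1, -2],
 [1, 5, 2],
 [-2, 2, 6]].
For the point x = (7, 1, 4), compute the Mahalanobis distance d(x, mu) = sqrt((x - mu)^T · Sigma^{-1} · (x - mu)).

Step 1 — centre the observation: (x - mu) = (2, 1, 1).

Step 2 — invert Sigma (cofactor / det for 3×3, or solve directly):
  Sigma^{-1} = [[0.3714, -0.1429, 0.1714],
 [-0.1429, 0.2857, -0.1429],
 [0.1714, -0.1429, 0.2714]].

Step 3 — form the quadratic (x - mu)^T · Sigma^{-1} · (x - mu):
  Sigma^{-1} · (x - mu) = (0.7714, -0.1429, 0.4714).
  (x - mu)^T · [Sigma^{-1} · (x - mu)] = (2)·(0.7714) + (1)·(-0.1429) + (1)·(0.4714) = 1.8714.

Step 4 — take square root: d = √(1.8714) ≈ 1.368.

d(x, mu) = √(1.8714) ≈ 1.368


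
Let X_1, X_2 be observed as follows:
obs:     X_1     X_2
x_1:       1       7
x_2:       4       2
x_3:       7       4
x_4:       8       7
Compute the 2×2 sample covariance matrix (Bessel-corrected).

Step 1 — column means:
  mean(X_1) = (1 + 4 + 7 + 8) / 4 = 20/4 = 5
  mean(X_2) = (7 + 2 + 4 + 7) / 4 = 20/4 = 5

Step 2 — sample covariance S[i,j] = (1/(n-1)) · Σ_k (x_{k,i} - mean_i) · (x_{k,j} - mean_j), with n-1 = 3.
  S[X_1,X_1] = ((-4)·(-4) + (-1)·(-1) + (2)·(2) + (3)·(3)) / 3 = 30/3 = 10
  S[X_1,X_2] = ((-4)·(2) + (-1)·(-3) + (2)·(-1) + (3)·(2)) / 3 = -1/3 = -0.3333
  S[X_2,X_2] = ((2)·(2) + (-3)·(-3) + (-1)·(-1) + (2)·(2)) / 3 = 18/3 = 6

S is symmetric (S[j,i] = S[i,j]). Assembling:

S = [[10, -0.3333],
 [-0.3333, 6]]


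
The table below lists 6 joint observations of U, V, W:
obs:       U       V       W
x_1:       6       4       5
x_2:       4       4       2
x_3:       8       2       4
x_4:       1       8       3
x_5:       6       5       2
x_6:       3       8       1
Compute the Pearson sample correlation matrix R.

Step 1 — column means:
  mean(U) = (6 + 4 + 8 + 1 + 6 + 3) / 6 = 28/6 = 4.6667
  mean(V) = (4 + 4 + 2 + 8 + 5 + 8) / 6 = 31/6 = 5.1667
  mean(W) = (5 + 2 + 4 + 3 + 2 + 1) / 6 = 17/6 = 2.8333

Step 2 — sample variances and covariances s[i,j] = (1/(n-1)) · Σ_k (x_{k,i} - mean_i) · (x_{k,j} - mean_j), with n-1 = 5:
  s[U,U] = ((1.3333)·(1.3333) + (-0.6667)·(-0.6667) + (3.3333)·(3.3333) + (-3.6667)·(-3.6667) + (1.3333)·(1.3333) + (-1.6667)·(-1.6667)) / 5 = 31.3333/5 = 6.2667
  s[U,V] = ((1.3333)·(-1.1667) + (-0.6667)·(-1.1667) + (3.3333)·(-3.1667) + (-3.6667)·(2.8333) + (1.3333)·(-0.1667) + (-1.6667)·(2.8333)) / 5 = -26.6667/5 = -5.3333
  s[U,W] = ((1.3333)·(2.1667) + (-0.6667)·(-0.8333) + (3.3333)·(1.1667) + (-3.6667)·(0.1667) + (1.3333)·(-0.8333) + (-1.6667)·(-1.8333)) / 5 = 8.6667/5 = 1.7333
  s[V,V] = ((-1.1667)·(-1.1667) + (-1.1667)·(-1.1667) + (-3.1667)·(-3.1667) + (2.8333)·(2.8333) + (-0.1667)·(-0.1667) + (2.8333)·(2.8333)) / 5 = 28.8333/5 = 5.7667
  s[V,W] = ((-1.1667)·(2.1667) + (-1.1667)·(-0.8333) + (-3.1667)·(1.1667) + (2.8333)·(0.1667) + (-0.1667)·(-0.8333) + (2.8333)·(-1.8333)) / 5 = -9.8333/5 = -1.9667
  s[W,W] = ((2.1667)·(2.1667) + (-0.8333)·(-0.8333) + (1.1667)·(1.1667) + (0.1667)·(0.1667) + (-0.8333)·(-0.8333) + (-1.8333)·(-1.8333)) / 5 = 10.8333/5 = 2.1667
  Sample standard deviations s_i = √(s[i,i]):
  s(U) = √(6.2667) = 2.5033
  s(V) = √(5.7667) = 2.4014
  s(W) = √(2.1667) = 1.472

Step 3 — r_{ij} = s_{ij} / (s_i · s_j):
  r[U,U] = 1 (diagonal).
  r[U,V] = -5.3333 / (2.5033 · 2.4014) = -5.3333 / 6.0115 = -0.8872
  r[U,W] = 1.7333 / (2.5033 · 1.472) = 1.7333 / 3.6848 = 0.4704
  r[V,V] = 1 (diagonal).
  r[V,W] = -1.9667 / (2.4014 · 1.472) = -1.9667 / 3.5347 = -0.5564
  r[W,W] = 1 (diagonal).

R is symmetric with unit diagonal. Assembling:

R = [[1, -0.8872, 0.4704],
 [-0.8872, 1, -0.5564],
 [0.4704, -0.5564, 1]]


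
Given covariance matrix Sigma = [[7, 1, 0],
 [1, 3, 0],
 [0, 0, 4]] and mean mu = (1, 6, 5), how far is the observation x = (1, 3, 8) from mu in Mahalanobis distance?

Step 1 — centre the observation: (x - mu) = (0, -3, 3).

Step 2 — invert Sigma (cofactor / det for 3×3, or solve directly):
  Sigma^{-1} = [[0.15, -0.05, 0],
 [-0.05, 0.35, 0],
 [0, 0, 0.25]].

Step 3 — form the quadratic (x - mu)^T · Sigma^{-1} · (x - mu):
  Sigma^{-1} · (x - mu) = (0.15, -1.05, 0.75).
  (x - mu)^T · [Sigma^{-1} · (x - mu)] = (0)·(0.15) + (-3)·(-1.05) + (3)·(0.75) = 5.4.

Step 4 — take square root: d = √(5.4) ≈ 2.3238.

d(x, mu) = √(5.4) ≈ 2.3238


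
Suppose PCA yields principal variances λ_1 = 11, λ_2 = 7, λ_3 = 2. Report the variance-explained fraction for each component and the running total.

Step 1 — total variance = trace(Sigma) = Σ λ_i = 11 + 7 + 2 = 20.

Step 2 — fraction explained by component i = λ_i / Σ λ:
  PC1: 11/20 = 0.55
  PC2: 7/20 = 0.35
  PC3: 2/20 = 0.1

Step 3 — cumulative fraction after k components = (λ_1 + ... + λ_k) / Σ λ:
  k = 1: 11/20 = 0.55
  k = 2: (11 + 7)/20 = 18/20 = 0.9
  k = 3: (11 + 7 + 2)/20 = 20/20 = 1

Summary (fraction, with percent):

explained: PC1 0.55 (55%), PC2 0.35 (35%), PC3 0.1 (10%);  cumulative: 0.55, 0.9, 1


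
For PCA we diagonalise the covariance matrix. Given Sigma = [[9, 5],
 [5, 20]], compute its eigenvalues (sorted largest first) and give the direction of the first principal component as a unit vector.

Step 1 — characteristic polynomial of 2×2 Sigma:
  det(Sigma - λI) = λ² - trace · λ + det = 0.
  trace = 9 + 20 = 29, det = 9·20 - (5)² = 155.
Step 2 — discriminant:
  Δ = trace² - 4·det = 841 - 620 = 221.
Step 3 — eigenvalues:
  λ = (trace ± √Δ)/2 = (29 ± 14.8661)/2,
  λ_1 = 21.933,  λ_2 = 7.067.

Step 4 — unit eigenvector for λ_1: solve (Sigma - λ_1 I)v = 0. First row:
  (9 - 21.933)·v_x + (5)·v_y = 0, i.e. (-12.933)·v_x + (5)·v_y = 0,
  so v ∝ (b, λ_1 - a) = (5, 12.933) = u.
  ||u|| = √((5)² + (12.933)²) = √(192.2634) ≈ 13.8659,
  v_1 = u/||u|| ≈ (0.3606, 0.9327) (||v_1|| = 1).

λ_1 = 21.933,  λ_2 = 7.067;  v_1 ≈ (0.3606, 0.9327)
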